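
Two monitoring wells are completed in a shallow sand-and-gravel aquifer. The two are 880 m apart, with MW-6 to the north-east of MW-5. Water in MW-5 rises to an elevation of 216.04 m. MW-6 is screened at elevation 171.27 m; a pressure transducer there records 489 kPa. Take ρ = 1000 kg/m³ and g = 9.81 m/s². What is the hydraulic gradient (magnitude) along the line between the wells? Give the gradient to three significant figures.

Total head at MW-5: h = 216.04 m (water level in the piezometer is the total head).
Pressure head at MW-6: ψ = P/(ρg) = 489×1000 / (1000 × 9.81) = 49.85 m.
Total head at MW-6: h = z + ψ = 171.27 + 49.85 = 221.12 m.
Head difference: h(MW-5) − h(MW-6) = 216.04 − 221.12 = -5.08 m.
Hydraulic gradient: i = |Δh| / L = 5.08 / 880 = 0.00577.

i ≈ 0.00577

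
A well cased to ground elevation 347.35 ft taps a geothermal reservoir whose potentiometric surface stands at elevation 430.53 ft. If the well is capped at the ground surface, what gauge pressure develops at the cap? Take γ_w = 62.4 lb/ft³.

P ≈ 36.0 psi

Head above the cap: Δh = 430.53 − 347.35 = 83.18 ft.
P = γΔh/144 = 62.4 × 83.18 / 144 = 36.0 psi.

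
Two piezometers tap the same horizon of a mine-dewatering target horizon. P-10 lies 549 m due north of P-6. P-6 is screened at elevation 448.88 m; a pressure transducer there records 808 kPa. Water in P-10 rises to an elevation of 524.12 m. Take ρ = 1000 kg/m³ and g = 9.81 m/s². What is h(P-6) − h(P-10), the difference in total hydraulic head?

Δh ≈ 7.12 m

Pressure head at P-6: ψ = P/(ρg) = 808×1000 / (1000 × 9.81) = 82.36 m.
Total head at P-6: h = z + ψ = 448.88 + 82.36 = 531.24 m.
Total head at P-10: h = 524.12 m (water level in the piezometer is the total head).
Head difference: h(P-6) − h(P-10) = 531.24 − 524.12 = 7.12 m.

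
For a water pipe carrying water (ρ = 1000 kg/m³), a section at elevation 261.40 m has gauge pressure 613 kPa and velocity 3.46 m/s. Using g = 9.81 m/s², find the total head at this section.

h ≈ 324.50 m

Pressure head ψ = P/(ρg) = 613×1000 / (1000 × 9.81) = 62.49 m.
Velocity head = v²/(2g) = 3.46² / (2 × 9.81) = 0.610 m.
h = z + ψ + v²/(2g) = 261.40 + 62.49 + 0.610 = 324.50 m.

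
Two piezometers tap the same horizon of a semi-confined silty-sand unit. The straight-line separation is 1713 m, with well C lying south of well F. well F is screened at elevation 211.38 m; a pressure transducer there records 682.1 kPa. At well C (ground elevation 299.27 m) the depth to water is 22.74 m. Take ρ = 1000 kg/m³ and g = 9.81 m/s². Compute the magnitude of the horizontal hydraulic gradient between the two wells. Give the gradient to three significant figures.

Pressure head at well F: ψ = P/(ρg) = 682.1×1000 / (1000 × 9.81) = 69.53 m.
Total head at well F: h = z + ψ = 211.38 + 69.53 = 280.91 m.
Total head at well C: h = 299.27 − 22.74 = 276.53 m.
Head difference: h(well F) − h(well C) = 280.91 − 276.53 = 4.38 m.
Hydraulic gradient: i = |Δh| / L = 4.38 / 1713 = 0.00256.

i ≈ 0.00256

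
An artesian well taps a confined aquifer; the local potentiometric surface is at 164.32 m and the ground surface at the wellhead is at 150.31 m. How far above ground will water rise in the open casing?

≈ 14.01 m above ground

Water rises to the potentiometric surface, so the rise above ground = 164.32 − 150.31 = 14.01 m.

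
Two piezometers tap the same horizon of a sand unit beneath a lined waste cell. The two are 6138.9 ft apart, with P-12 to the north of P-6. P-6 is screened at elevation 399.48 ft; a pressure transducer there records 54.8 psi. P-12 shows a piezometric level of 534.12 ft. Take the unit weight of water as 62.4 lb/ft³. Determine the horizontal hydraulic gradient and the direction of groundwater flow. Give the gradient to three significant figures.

Pressure head at P-6: ψ = 144·P/γ = 144 × 54.8 / 62.4 = 126.46 ft.
Total head at P-6: h = z + ψ = 399.48 + 126.46 = 525.94 ft.
Total head at P-12: h = 534.12 ft (water level in the piezometer is the total head).
Head difference: h(P-6) − h(P-12) = 525.94 − 534.12 = -8.18 ft.
Hydraulic gradient: i = |Δh| / L = 8.18 / 6138.9 = 0.00133.
Flow is from higher to lower head: from P-12 toward P-6, i.e. toward the south.

i ≈ 0.00133; groundwater flows toward the south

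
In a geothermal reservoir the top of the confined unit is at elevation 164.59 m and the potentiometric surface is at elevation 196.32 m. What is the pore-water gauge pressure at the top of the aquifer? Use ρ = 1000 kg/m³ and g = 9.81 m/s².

Pressure head at the aquifer top: ψ = h − z = 196.32 − 164.59 = 31.73 m.
P = ρgψ = 1000 × 9.81 × 31.73 = 311271 Pa ≈ 311 kPa.

P ≈ 311 kPa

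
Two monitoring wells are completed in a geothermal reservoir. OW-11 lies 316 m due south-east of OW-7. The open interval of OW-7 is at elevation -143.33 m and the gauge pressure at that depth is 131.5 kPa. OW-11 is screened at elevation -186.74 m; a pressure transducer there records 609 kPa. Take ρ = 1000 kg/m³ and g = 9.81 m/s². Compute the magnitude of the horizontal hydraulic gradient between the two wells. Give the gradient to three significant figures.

i ≈ 0.0167

Pressure head at OW-7: ψ = P/(ρg) = 131.5×1000 / (1000 × 9.81) = 13.40 m.
Total head at OW-7: h = z + ψ = -143.33 + 13.40 = -129.93 m.
Pressure head at OW-11: ψ = P/(ρg) = 609×1000 / (1000 × 9.81) = 62.08 m.
Total head at OW-11: h = z + ψ = -186.74 + 62.08 = -124.66 m.
Head difference: h(OW-7) − h(OW-11) = -129.93 − (-124.66) = -5.27 m.
Hydraulic gradient: i = |Δh| / L = 5.27 / 316 = 0.0167.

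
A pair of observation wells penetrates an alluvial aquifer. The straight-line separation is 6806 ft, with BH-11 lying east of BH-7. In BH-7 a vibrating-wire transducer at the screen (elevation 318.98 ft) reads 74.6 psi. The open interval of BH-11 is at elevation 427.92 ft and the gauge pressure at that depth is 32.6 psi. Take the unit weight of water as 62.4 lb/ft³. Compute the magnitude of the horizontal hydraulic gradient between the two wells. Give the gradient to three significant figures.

i ≈ 0.00177

Pressure head at BH-7: ψ = 144·P/γ = 144 × 74.6 / 62.4 = 172.15 ft.
Total head at BH-7: h = z + ψ = 318.98 + 172.15 = 491.13 ft.
Pressure head at BH-11: ψ = 144·P/γ = 144 × 32.6 / 62.4 = 75.23 ft.
Total head at BH-11: h = z + ψ = 427.92 + 75.23 = 503.15 ft.
Head difference: h(BH-7) − h(BH-11) = 491.13 − 503.15 = -12.02 ft.
Hydraulic gradient: i = |Δh| / L = 12.02 / 6806 = 0.00177.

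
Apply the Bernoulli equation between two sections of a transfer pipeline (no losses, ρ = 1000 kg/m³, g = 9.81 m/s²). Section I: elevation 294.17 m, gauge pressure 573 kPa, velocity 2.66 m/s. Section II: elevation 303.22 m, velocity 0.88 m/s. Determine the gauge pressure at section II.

P₂ ≈ 487 kPa

Pressure head at I: ψ₁ = P₁/(ρg) = 573×1000 / (1000 × 9.81) = 58.41 m.
Velocity heads: v₁²/2g = 2.66²/19.62 = 0.361 m; v₂²/2g = 0.88²/19.62 = 0.039 m.
Total head H = z₁ + ψ₁ + v₁²/2g = 294.17 + 58.41 + 0.361 = 352.94 m.
ψ₂ = H − z₂ − v₂²/2g = 352.94 − 303.22 − 0.039 = 49.68 m.
P₂ = ρgψ₂ = 1000 × 9.81 × 49.68 ≈ 487 kPa.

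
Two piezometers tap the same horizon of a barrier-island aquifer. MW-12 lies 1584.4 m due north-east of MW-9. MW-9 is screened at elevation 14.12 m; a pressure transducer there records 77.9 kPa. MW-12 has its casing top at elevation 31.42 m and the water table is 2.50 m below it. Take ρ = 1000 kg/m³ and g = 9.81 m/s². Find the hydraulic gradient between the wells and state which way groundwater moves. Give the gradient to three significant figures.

Pressure head at MW-9: ψ = P/(ρg) = 77.9×1000 / (1000 × 9.81) = 7.94 m.
Total head at MW-9: h = z + ψ = 14.12 + 7.94 = 22.06 m.
Total head at MW-12: h = 31.42 − 2.50 = 28.92 m.
Head difference: h(MW-9) − h(MW-12) = 22.06 − 28.92 = -6.86 m.
Hydraulic gradient: i = |Δh| / L = 6.86 / 1584.4 = 0.00433.
Flow is from higher to lower head: from MW-12 toward MW-9, i.e. toward the south-west.

i ≈ 0.00433; groundwater flows toward the south-west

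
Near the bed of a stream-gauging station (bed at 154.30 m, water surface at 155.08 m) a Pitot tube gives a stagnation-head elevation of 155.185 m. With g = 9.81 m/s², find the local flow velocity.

Near the bed, under hydrostatic conditions, the piezometric head (z + ψ) equals the free-surface elevation, 155.08 m.
Velocity head = total − piezometric = 155.185 − 155.08 = 0.105 m.
v = √(2g·h_v) = √(2 × 9.81 × 0.105) = 1.44 m/s.

v ≈ 1.44 m/s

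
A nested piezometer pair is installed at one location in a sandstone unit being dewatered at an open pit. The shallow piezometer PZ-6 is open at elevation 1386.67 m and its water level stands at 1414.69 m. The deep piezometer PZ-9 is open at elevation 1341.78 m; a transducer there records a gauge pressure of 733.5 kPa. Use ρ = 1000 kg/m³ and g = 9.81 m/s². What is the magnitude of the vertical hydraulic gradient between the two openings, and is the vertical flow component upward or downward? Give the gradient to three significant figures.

Total head at PZ-6: h = 1414.69 m (water level in the standpipe).
Pressure head at PZ-9: ψ = P/(ρg) = 733.5×1000 / (1000 × 9.81) = 74.77 m.
Total head at PZ-9: h = z + ψ = 1341.78 + 74.77 = 1416.55 m.
Δh = h(PZ-6) − h(PZ-9) = 1414.69 − 1416.55 = -1.86 m.
Vertical separation Δz = 1386.67 − 1341.78 = 44.89 m.
|i_v| = |Δh| / Δz = 1.86 / 44.89 = 0.0414.
Head is higher in the deep piezometer, so vertical flow is upward (discharge condition).

|i_v| ≈ 0.0414; vertical flow is upward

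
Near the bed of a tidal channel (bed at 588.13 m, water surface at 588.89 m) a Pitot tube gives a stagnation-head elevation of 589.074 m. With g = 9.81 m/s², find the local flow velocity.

Near the bed, under hydrostatic conditions, the piezometric head (z + ψ) equals the free-surface elevation, 588.89 m.
Velocity head = total − piezometric = 589.074 − 588.89 = 0.184 m.
v = √(2g·h_v) = √(2 × 9.81 × 0.184) = 1.90 m/s.

v ≈ 1.90 m/s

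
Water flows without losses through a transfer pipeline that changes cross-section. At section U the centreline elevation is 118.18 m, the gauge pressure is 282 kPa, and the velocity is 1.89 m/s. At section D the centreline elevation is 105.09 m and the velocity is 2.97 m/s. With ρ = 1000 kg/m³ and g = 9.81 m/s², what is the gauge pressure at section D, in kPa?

P₂ ≈ 408 kPa

Pressure head at U: ψ₁ = P₁/(ρg) = 282×1000 / (1000 × 9.81) = 28.75 m.
Velocity heads: v₁²/2g = 1.89²/19.62 = 0.182 m; v₂²/2g = 2.97²/19.62 = 0.450 m.
Total head H = z₁ + ψ₁ + v₁²/2g = 118.18 + 28.75 + 0.182 = 147.11 m.
ψ₂ = H − z₂ − v₂²/2g = 147.11 − 105.09 − 0.450 = 41.57 m.
P₂ = ρgψ₂ = 1000 × 9.81 × 41.57 ≈ 408 kPa.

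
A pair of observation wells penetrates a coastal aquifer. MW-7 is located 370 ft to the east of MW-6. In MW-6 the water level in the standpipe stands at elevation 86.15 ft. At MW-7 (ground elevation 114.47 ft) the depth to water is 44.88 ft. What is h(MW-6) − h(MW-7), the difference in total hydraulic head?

Δh ≈ 16.56 ft

Total head at MW-6: h = 86.15 ft (water level in the piezometer is the total head).
Total head at MW-7: h = 114.47 − 44.88 = 69.59 ft.
Head difference: h(MW-6) − h(MW-7) = 86.15 − 69.59 = 16.56 ft.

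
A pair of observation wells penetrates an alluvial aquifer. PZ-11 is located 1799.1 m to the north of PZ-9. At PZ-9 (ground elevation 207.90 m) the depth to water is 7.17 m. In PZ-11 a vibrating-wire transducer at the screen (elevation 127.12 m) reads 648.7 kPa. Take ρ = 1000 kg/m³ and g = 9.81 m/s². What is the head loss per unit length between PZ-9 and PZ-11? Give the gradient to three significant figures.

Total head at PZ-9: h = 207.90 − 7.17 = 200.73 m.
Pressure head at PZ-11: ψ = P/(ρg) = 648.7×1000 / (1000 × 9.81) = 66.13 m.
Total head at PZ-11: h = z + ψ = 127.12 + 66.13 = 193.25 m.
Head difference: h(PZ-9) − h(PZ-11) = 200.73 − 193.25 = 7.48 m.
Hydraulic gradient: i = |Δh| / L = 7.48 / 1799.1 = 0.00416.

i ≈ 0.00416 m/m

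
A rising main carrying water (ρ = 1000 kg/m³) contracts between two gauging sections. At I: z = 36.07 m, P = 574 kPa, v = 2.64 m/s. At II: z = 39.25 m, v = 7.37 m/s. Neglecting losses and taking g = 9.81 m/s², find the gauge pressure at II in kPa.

Pressure head at I: ψ₁ = P₁/(ρg) = 574×1000 / (1000 × 9.81) = 58.51 m.
Velocity heads: v₁²/2g = 2.64²/19.62 = 0.355 m; v₂²/2g = 7.37²/19.62 = 2.768 m.
Total head H = z₁ + ψ₁ + v₁²/2g = 36.07 + 58.51 + 0.355 = 94.94 m.
ψ₂ = H − z₂ − v₂²/2g = 94.94 − 39.25 − 2.768 = 52.92 m.
P₂ = ρgψ₂ = 1000 × 9.81 × 52.92 ≈ 519 kPa.

P₂ ≈ 519 kPa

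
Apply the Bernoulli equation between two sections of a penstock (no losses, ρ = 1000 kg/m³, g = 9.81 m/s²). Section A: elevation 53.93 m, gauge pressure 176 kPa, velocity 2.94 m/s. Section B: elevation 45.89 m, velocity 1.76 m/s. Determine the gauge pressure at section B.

Pressure head at A: ψ₁ = P₁/(ρg) = 176×1000 / (1000 × 9.81) = 17.94 m.
Velocity heads: v₁²/2g = 2.94²/19.62 = 0.441 m; v₂²/2g = 1.76²/19.62 = 0.158 m.
Total head H = z₁ + ψ₁ + v₁²/2g = 53.93 + 17.94 + 0.441 = 72.31 m.
ψ₂ = H − z₂ − v₂²/2g = 72.31 − 45.89 − 0.158 = 26.26 m.
P₂ = ρgψ₂ = 1000 × 9.81 × 26.26 ≈ 258 kPa.

P₂ ≈ 258 kPa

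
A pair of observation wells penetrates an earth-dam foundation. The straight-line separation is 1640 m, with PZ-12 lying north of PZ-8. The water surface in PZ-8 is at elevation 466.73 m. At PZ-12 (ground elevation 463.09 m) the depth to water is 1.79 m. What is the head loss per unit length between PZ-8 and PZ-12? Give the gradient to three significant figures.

Total head at PZ-8: h = 466.73 m (water level in the piezometer is the total head).
Total head at PZ-12: h = 463.09 − 1.79 = 461.30 m.
Head difference: h(PZ-8) − h(PZ-12) = 466.73 − 461.30 = 5.43 m.
Hydraulic gradient: i = |Δh| / L = 5.43 / 1640 = 0.00331.

i ≈ 0.00331 m/m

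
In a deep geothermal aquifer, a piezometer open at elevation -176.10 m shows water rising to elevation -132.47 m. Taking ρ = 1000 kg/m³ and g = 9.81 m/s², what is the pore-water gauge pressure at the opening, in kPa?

Pressure head ψ = h − z = -132.47 − (-176.10) = 43.63 m.
P = ρgψ = 1000 × 9.81 × 43.63 = 428010 Pa ≈ 428 kPa.

P ≈ 428 kPa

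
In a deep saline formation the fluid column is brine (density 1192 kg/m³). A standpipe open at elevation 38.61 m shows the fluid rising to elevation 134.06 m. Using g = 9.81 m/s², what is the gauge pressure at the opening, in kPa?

Pressure head ψ = h − z = 134.06 − 38.61 = 95.45 m.
P = ρgψ = 1192 × 9.81 × 95.45 = 1116146 Pa ≈ 1120 kPa.

P ≈ 1120 kPa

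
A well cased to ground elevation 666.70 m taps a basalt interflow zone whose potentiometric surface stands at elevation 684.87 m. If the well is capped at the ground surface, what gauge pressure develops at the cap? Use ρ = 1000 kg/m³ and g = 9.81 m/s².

Head above the cap: Δh = 684.87 − 666.70 = 18.17 m.
P = ρgΔh = 1000 × 9.81 × 18.17 = 178248 Pa ≈ 178 kPa.

P ≈ 178 kPa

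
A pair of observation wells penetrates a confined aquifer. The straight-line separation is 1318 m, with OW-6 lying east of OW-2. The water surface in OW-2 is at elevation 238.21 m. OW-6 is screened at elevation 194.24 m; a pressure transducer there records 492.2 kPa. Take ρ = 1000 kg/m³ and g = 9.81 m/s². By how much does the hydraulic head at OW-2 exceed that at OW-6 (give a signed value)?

Total head at OW-2: h = 238.21 m (water level in the piezometer is the total head).
Pressure head at OW-6: ψ = P/(ρg) = 492.2×1000 / (1000 × 9.81) = 50.17 m.
Total head at OW-6: h = z + ψ = 194.24 + 50.17 = 244.41 m.
Head difference: h(OW-2) − h(OW-6) = 238.21 − 244.41 = -6.20 m.

Δh ≈ -6.20 m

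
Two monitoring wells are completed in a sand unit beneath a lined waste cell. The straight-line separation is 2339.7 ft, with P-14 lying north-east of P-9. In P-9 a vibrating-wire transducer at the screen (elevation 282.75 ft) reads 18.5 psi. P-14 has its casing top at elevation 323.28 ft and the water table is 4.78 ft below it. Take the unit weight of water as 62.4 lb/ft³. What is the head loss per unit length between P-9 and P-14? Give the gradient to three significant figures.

Pressure head at P-9: ψ = 144·P/γ = 144 × 18.5 / 62.4 = 42.69 ft.
Total head at P-9: h = z + ψ = 282.75 + 42.69 = 325.44 ft.
Total head at P-14: h = 323.28 − 4.78 = 318.50 ft.
Head difference: h(P-9) − h(P-14) = 325.44 − 318.50 = 6.94 ft.
Hydraulic gradient: i = |Δh| / L = 6.94 / 2339.7 = 0.00297.

i ≈ 0.00297 ft/ft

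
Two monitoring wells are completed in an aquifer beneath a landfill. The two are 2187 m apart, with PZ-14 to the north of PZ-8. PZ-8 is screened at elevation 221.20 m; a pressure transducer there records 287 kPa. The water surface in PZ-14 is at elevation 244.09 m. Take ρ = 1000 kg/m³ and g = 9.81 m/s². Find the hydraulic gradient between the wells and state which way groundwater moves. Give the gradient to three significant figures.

i ≈ 0.00291; groundwater flows toward the north

Pressure head at PZ-8: ψ = P/(ρg) = 287×1000 / (1000 × 9.81) = 29.26 m.
Total head at PZ-8: h = z + ψ = 221.20 + 29.26 = 250.46 m.
Total head at PZ-14: h = 244.09 m (water level in the piezometer is the total head).
Head difference: h(PZ-8) − h(PZ-14) = 250.46 − 244.09 = 6.37 m.
Hydraulic gradient: i = |Δh| / L = 6.37 / 2187 = 0.00291.
Flow is from higher to lower head: from PZ-8 toward PZ-14, i.e. toward the north.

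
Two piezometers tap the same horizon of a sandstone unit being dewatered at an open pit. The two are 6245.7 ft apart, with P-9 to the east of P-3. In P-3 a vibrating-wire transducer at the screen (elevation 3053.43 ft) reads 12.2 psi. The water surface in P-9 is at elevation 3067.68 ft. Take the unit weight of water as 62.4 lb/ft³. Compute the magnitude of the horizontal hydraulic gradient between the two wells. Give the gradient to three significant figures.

i ≈ 0.00223

Pressure head at P-3: ψ = 144·P/γ = 144 × 12.2 / 62.4 = 28.15 ft.
Total head at P-3: h = z + ψ = 3053.43 + 28.15 = 3081.58 ft.
Total head at P-9: h = 3067.68 ft (water level in the piezometer is the total head).
Head difference: h(P-3) − h(P-9) = 3081.58 − 3067.68 = 13.90 ft.
Hydraulic gradient: i = |Δh| / L = 13.90 / 6245.7 = 0.00223.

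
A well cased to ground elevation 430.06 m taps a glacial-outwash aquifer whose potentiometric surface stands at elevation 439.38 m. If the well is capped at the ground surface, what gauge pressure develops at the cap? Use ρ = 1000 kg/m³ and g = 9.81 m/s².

P ≈ 91.4 kPa

Head above the cap: Δh = 439.38 − 430.06 = 9.32 m.
P = ρgΔh = 1000 × 9.81 × 9.32 = 91429 Pa ≈ 91.4 kPa.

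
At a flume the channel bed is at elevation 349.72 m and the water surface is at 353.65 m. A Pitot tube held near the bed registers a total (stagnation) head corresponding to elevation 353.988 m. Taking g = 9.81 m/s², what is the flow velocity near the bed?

v ≈ 2.58 m/s

Near the bed, under hydrostatic conditions, the piezometric head (z + ψ) equals the free-surface elevation, 353.65 m.
Velocity head = total − piezometric = 353.988 − 353.65 = 0.338 m.
v = √(2g·h_v) = √(2 × 9.81 × 0.338) = 2.58 m/s.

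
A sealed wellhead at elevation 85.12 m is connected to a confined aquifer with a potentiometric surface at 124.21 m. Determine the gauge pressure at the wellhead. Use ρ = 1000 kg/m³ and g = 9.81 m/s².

P ≈ 383 kPa

Head above the cap: Δh = 124.21 − 85.12 = 39.09 m.
P = ρgΔh = 1000 × 9.81 × 39.09 = 383473 Pa ≈ 383 kPa.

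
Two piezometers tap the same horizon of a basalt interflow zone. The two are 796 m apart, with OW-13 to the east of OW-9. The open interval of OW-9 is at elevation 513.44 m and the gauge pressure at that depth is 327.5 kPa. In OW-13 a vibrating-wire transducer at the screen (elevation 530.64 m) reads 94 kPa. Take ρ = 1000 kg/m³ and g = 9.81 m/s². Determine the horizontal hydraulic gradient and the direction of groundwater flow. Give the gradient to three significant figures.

i ≈ 0.00829; groundwater flows toward the east

Pressure head at OW-9: ψ = P/(ρg) = 327.5×1000 / (1000 × 9.81) = 33.38 m.
Total head at OW-9: h = z + ψ = 513.44 + 33.38 = 546.82 m.
Pressure head at OW-13: ψ = P/(ρg) = 94×1000 / (1000 × 9.81) = 9.58 m.
Total head at OW-13: h = z + ψ = 530.64 + 9.58 = 540.22 m.
Head difference: h(OW-9) − h(OW-13) = 546.82 − 540.22 = 6.60 m.
Hydraulic gradient: i = |Δh| / L = 6.60 / 796 = 0.00829.
Flow is from higher to lower head: from OW-9 toward OW-13, i.e. toward the east.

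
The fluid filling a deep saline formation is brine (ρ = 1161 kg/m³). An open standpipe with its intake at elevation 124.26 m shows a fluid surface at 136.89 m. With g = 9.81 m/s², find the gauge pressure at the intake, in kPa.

Pressure head ψ = h − z = 136.89 − 124.26 = 12.63 m.
P = ρgψ = 1161 × 9.81 × 12.63 = 143848 Pa ≈ 144 kPa.

P ≈ 144 kPa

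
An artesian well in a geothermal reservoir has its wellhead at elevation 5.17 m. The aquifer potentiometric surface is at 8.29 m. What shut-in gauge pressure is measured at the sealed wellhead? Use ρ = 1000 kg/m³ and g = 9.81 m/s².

P ≈ 30.6 kPa

Head above the cap: Δh = 8.29 − 5.17 = 3.12 m.
P = ρgΔh = 1000 × 9.81 × 3.12 = 30607 Pa ≈ 30.6 kPa.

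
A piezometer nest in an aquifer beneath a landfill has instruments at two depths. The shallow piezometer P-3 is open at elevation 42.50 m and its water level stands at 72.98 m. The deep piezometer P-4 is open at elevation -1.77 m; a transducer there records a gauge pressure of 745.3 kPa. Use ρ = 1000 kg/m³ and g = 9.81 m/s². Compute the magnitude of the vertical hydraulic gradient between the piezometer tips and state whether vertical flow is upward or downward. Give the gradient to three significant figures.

Total head at P-3: h = 72.98 m (water level in the standpipe).
Pressure head at P-4: ψ = P/(ρg) = 745.3×1000 / (1000 × 9.81) = 75.97 m.
Total head at P-4: h = z + ψ = -1.77 + 75.97 = 74.20 m.
Δh = h(P-3) − h(P-4) = 72.98 − 74.20 = -1.22 m.
Vertical separation Δz = 42.50 − (-1.77) = 44.27 m.
|i_v| = |Δh| / Δz = 1.22 / 44.27 = 0.0276.
Head is higher in the deep piezometer, so vertical flow is upward (discharge condition).

|i_v| ≈ 0.0276; vertical flow is upward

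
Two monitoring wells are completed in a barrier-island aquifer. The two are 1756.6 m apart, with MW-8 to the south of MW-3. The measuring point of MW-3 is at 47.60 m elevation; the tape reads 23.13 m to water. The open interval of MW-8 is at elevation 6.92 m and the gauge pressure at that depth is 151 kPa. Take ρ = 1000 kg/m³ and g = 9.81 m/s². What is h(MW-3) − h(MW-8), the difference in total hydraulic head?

Δh ≈ 2.16 m

Total head at MW-3: h = 47.60 − 23.13 = 24.47 m.
Pressure head at MW-8: ψ = P/(ρg) = 151×1000 / (1000 × 9.81) = 15.39 m.
Total head at MW-8: h = z + ψ = 6.92 + 15.39 = 22.31 m.
Head difference: h(MW-3) − h(MW-8) = 24.47 − 22.31 = 2.16 m.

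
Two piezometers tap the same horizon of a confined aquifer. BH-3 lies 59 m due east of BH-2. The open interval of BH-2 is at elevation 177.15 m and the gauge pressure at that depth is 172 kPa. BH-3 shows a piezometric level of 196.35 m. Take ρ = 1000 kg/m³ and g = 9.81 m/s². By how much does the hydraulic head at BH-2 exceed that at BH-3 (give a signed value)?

Pressure head at BH-2: ψ = P/(ρg) = 172×1000 / (1000 × 9.81) = 17.53 m.
Total head at BH-2: h = z + ψ = 177.15 + 17.53 = 194.68 m.
Total head at BH-3: h = 196.35 m (water level in the piezometer is the total head).
Head difference: h(BH-2) − h(BH-3) = 194.68 − 196.35 = -1.67 m.

Δh ≈ -1.67 m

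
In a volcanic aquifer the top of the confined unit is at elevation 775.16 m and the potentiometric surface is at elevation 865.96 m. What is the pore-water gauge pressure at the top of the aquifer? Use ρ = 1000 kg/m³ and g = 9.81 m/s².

Pressure head at the aquifer top: ψ = h − z = 865.96 − 775.16 = 90.80 m.
P = ρgψ = 1000 × 9.81 × 90.80 = 890748 Pa ≈ 891 kPa.

P ≈ 891 kPa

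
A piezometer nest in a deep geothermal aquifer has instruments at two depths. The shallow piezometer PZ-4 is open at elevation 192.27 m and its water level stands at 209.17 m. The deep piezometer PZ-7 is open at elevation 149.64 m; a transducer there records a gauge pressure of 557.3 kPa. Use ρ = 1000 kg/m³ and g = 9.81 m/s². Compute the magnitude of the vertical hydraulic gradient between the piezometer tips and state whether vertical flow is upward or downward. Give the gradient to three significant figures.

Total head at PZ-4: h = 209.17 m (water level in the standpipe).
Pressure head at PZ-7: ψ = P/(ρg) = 557.3×1000 / (1000 × 9.81) = 56.81 m.
Total head at PZ-7: h = z + ψ = 149.64 + 56.81 = 206.45 m.
Δh = h(PZ-4) − h(PZ-7) = 209.17 − 206.45 = 2.72 m.
Vertical separation Δz = 192.27 − 149.64 = 42.63 m.
|i_v| = |Δh| / Δz = 2.72 / 42.63 = 0.0638.
Head is higher in the shallow piezometer, so vertical flow is downward (recharge condition).

|i_v| ≈ 0.0638; vertical flow is downward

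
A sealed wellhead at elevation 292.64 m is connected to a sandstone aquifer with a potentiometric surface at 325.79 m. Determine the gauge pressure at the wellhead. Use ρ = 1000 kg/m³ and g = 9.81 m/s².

P ≈ 325 kPa

Head above the cap: Δh = 325.79 − 292.64 = 33.15 m.
P = ρgΔh = 1000 × 9.81 × 33.15 = 325202 Pa ≈ 325 kPa.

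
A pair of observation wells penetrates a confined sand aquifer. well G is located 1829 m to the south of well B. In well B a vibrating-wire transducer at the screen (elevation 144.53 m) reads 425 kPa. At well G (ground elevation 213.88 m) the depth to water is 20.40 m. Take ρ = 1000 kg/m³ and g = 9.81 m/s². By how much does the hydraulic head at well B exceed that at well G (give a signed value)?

Δh ≈ -5.63 m

Pressure head at well B: ψ = P/(ρg) = 425×1000 / (1000 × 9.81) = 43.32 m.
Total head at well B: h = z + ψ = 144.53 + 43.32 = 187.85 m.
Total head at well G: h = 213.88 − 20.40 = 193.48 m.
Head difference: h(well B) − h(well G) = 187.85 − 193.48 = -5.63 m.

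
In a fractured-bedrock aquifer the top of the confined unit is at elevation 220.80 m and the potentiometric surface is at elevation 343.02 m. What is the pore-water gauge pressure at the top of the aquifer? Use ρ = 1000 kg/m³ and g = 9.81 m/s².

P ≈ 1200 kPa

Pressure head at the aquifer top: ψ = h − z = 343.02 − 220.80 = 122.22 m.
P = ρgψ = 1000 × 9.81 × 122.22 = 1198978 Pa ≈ 1200 kPa.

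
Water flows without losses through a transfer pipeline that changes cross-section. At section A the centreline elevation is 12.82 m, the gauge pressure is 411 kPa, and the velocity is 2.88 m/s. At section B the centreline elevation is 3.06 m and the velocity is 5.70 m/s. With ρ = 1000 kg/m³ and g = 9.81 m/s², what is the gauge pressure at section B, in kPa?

Pressure head at A: ψ₁ = P₁/(ρg) = 411×1000 / (1000 × 9.81) = 41.90 m.
Velocity heads: v₁²/2g = 2.88²/19.62 = 0.423 m; v₂²/2g = 5.70²/19.62 = 1.656 m.
Total head H = z₁ + ψ₁ + v₁²/2g = 12.82 + 41.90 + 0.423 = 55.14 m.
ψ₂ = H − z₂ − v₂²/2g = 55.14 − 3.06 − 1.656 = 50.42 m.
P₂ = ρgψ₂ = 1000 × 9.81 × 50.42 ≈ 495 kPa.

P₂ ≈ 495 kPa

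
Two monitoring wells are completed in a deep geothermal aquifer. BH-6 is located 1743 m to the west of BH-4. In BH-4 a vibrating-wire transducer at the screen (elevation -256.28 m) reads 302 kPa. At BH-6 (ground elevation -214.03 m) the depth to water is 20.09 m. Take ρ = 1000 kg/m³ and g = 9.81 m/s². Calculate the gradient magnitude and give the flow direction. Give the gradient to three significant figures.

Pressure head at BH-4: ψ = P/(ρg) = 302×1000 / (1000 × 9.81) = 30.78 m.
Total head at BH-4: h = z + ψ = -256.28 + 30.78 = -225.50 m.
Total head at BH-6: h = -214.03 − 20.09 = -234.12 m.
Head difference: h(BH-4) − h(BH-6) = -225.50 − (-234.12) = 8.62 m.
Hydraulic gradient: i = |Δh| / L = 8.62 / 1743 = 0.00495.
Flow is from higher to lower head: from BH-4 toward BH-6, i.e. toward the west.

i ≈ 0.00495; groundwater flows toward the west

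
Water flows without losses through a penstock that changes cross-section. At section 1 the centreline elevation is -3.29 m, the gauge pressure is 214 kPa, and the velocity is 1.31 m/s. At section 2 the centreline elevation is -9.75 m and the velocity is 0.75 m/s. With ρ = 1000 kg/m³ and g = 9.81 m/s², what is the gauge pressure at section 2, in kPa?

Pressure head at 1: ψ₁ = P₁/(ρg) = 214×1000 / (1000 × 9.81) = 21.81 m.
Velocity heads: v₁²/2g = 1.31²/19.62 = 0.087 m; v₂²/2g = 0.75²/19.62 = 0.029 m.
Total head H = z₁ + ψ₁ + v₁²/2g = -3.29 + 21.81 + 0.087 = 18.61 m.
ψ₂ = H − z₂ − v₂²/2g = 18.61 − (-9.75) − 0.029 = 28.33 m.
P₂ = ρgψ₂ = 1000 × 9.81 × 28.33 ≈ 278 kPa.

P₂ ≈ 278 kPa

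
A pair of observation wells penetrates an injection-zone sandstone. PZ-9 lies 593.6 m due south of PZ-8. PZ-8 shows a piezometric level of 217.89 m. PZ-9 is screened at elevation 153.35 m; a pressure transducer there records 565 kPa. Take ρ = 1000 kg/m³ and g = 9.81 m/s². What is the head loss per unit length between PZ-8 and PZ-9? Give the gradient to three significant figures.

Total head at PZ-8: h = 217.89 m (water level in the piezometer is the total head).
Pressure head at PZ-9: ψ = P/(ρg) = 565×1000 / (1000 × 9.81) = 57.59 m.
Total head at PZ-9: h = z + ψ = 153.35 + 57.59 = 210.94 m.
Head difference: h(PZ-8) − h(PZ-9) = 217.89 − 210.94 = 6.95 m.
Hydraulic gradient: i = |Δh| / L = 6.95 / 593.6 = 0.0117.

i ≈ 0.0117 m/m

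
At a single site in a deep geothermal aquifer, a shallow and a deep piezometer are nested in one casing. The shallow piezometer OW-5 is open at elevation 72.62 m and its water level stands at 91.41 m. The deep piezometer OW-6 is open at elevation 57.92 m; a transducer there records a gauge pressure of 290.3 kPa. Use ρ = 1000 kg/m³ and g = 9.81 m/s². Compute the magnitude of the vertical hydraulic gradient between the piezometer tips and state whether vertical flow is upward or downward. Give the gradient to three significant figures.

|i_v| ≈ 0.265; vertical flow is downward

Total head at OW-5: h = 91.41 m (water level in the standpipe).
Pressure head at OW-6: ψ = P/(ρg) = 290.3×1000 / (1000 × 9.81) = 29.59 m.
Total head at OW-6: h = z + ψ = 57.92 + 29.59 = 87.51 m.
Δh = h(OW-5) − h(OW-6) = 91.41 − 87.51 = 3.90 m.
Vertical separation Δz = 72.62 − 57.92 = 14.70 m.
|i_v| = |Δh| / Δz = 3.90 / 14.70 = 0.265.
Head is higher in the shallow piezometer, so vertical flow is downward (recharge condition).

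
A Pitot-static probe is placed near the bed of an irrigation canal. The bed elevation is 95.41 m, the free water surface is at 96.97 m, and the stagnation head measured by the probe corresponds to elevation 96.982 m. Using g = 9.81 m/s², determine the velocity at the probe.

v ≈ 0.485 m/s

Near the bed, under hydrostatic conditions, the piezometric head (z + ψ) equals the free-surface elevation, 96.97 m.
Velocity head = total − piezometric = 96.982 − 96.97 = 0.012 m.
v = √(2g·h_v) = √(2 × 9.81 × 0.012) = 0.485 m/s.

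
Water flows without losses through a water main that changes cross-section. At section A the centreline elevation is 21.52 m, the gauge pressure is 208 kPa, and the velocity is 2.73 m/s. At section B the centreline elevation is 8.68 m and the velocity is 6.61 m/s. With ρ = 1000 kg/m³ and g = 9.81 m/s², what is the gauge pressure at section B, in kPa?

P₂ ≈ 316 kPa

Pressure head at A: ψ₁ = P₁/(ρg) = 208×1000 / (1000 × 9.81) = 21.20 m.
Velocity heads: v₁²/2g = 2.73²/19.62 = 0.380 m; v₂²/2g = 6.61²/19.62 = 2.227 m.
Total head H = z₁ + ψ₁ + v₁²/2g = 21.52 + 21.20 + 0.380 = 43.10 m.
ψ₂ = H − z₂ − v₂²/2g = 43.10 − 8.68 − 2.227 = 32.19 m.
P₂ = ρgψ₂ = 1000 × 9.81 × 32.19 ≈ 316 kPa.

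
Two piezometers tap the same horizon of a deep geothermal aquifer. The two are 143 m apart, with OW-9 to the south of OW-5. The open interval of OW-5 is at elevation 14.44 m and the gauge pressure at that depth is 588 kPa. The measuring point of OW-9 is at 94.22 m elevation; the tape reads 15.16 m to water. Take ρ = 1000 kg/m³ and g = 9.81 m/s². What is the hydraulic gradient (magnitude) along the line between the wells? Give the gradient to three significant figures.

i ≈ 0.0327

Pressure head at OW-5: ψ = P/(ρg) = 588×1000 / (1000 × 9.81) = 59.94 m.
Total head at OW-5: h = z + ψ = 14.44 + 59.94 = 74.38 m.
Total head at OW-9: h = 94.22 − 15.16 = 79.06 m.
Head difference: h(OW-5) − h(OW-9) = 74.38 − 79.06 = -4.68 m.
Hydraulic gradient: i = |Δh| / L = 4.68 / 143 = 0.0327.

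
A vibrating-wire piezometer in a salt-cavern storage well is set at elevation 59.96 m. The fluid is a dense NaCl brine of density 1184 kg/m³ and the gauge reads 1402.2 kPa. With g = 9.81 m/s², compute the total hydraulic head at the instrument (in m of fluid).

ψ = P/(ρg) = 1402.2×1000 / (1184 × 9.81) = 120.72 m.
h = z + ψ = 59.96 + 120.72 = 180.68 m.

h ≈ 180.68 m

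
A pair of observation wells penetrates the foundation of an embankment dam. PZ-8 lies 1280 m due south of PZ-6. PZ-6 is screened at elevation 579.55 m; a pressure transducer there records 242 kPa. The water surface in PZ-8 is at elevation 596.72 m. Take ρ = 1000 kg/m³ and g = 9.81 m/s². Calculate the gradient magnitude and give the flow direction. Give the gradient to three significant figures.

i ≈ 0.00586; groundwater flows toward the south

Pressure head at PZ-6: ψ = P/(ρg) = 242×1000 / (1000 × 9.81) = 24.67 m.
Total head at PZ-6: h = z + ψ = 579.55 + 24.67 = 604.22 m.
Total head at PZ-8: h = 596.72 m (water level in the piezometer is the total head).
Head difference: h(PZ-6) − h(PZ-8) = 604.22 − 596.72 = 7.50 m.
Hydraulic gradient: i = |Δh| / L = 7.50 / 1280 = 0.00586.
Flow is from higher to lower head: from PZ-6 toward PZ-8, i.e. toward the south.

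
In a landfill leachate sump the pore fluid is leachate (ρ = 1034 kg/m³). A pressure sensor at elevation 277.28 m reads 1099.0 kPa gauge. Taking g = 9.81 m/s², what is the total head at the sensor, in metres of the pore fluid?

h ≈ 385.62 m

ψ = P/(ρg) = 1099.0×1000 / (1034 × 9.81) = 108.34 m.
h = z + ψ = 277.28 + 108.34 = 385.62 m.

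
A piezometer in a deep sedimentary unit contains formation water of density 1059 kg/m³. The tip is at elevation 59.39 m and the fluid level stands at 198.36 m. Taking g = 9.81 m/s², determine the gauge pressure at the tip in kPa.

P ≈ 1440 kPa

Pressure head ψ = h − z = 198.36 − 59.39 = 138.97 m.
P = ρgψ = 1059 × 9.81 × 138.97 = 1443730 Pa ≈ 1440 kPa.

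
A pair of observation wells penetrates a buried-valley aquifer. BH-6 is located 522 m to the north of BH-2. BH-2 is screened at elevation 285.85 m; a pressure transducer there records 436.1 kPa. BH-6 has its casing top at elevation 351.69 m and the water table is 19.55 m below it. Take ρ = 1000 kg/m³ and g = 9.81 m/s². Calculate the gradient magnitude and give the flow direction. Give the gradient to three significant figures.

i ≈ 0.00352; groundwater flows toward the south

Pressure head at BH-2: ψ = P/(ρg) = 436.1×1000 / (1000 × 9.81) = 44.45 m.
Total head at BH-2: h = z + ψ = 285.85 + 44.45 = 330.30 m.
Total head at BH-6: h = 351.69 − 19.55 = 332.14 m.
Head difference: h(BH-2) − h(BH-6) = 330.30 − 332.14 = -1.84 m.
Hydraulic gradient: i = |Δh| / L = 1.84 / 522 = 0.00352.
Flow is from higher to lower head: from BH-6 toward BH-2, i.e. toward the south.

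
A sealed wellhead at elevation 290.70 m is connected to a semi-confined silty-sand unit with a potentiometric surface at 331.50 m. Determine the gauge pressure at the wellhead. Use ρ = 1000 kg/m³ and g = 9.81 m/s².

P ≈ 400 kPa

Head above the cap: Δh = 331.50 − 290.70 = 40.80 m.
P = ρgΔh = 1000 × 9.81 × 40.80 = 400248 Pa ≈ 400 kPa.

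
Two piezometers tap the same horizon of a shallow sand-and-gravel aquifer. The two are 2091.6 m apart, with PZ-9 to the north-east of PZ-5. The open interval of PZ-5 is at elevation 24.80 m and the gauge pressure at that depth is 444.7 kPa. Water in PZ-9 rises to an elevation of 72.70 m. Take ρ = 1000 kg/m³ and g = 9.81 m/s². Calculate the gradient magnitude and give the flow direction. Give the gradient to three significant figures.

Pressure head at PZ-5: ψ = P/(ρg) = 444.7×1000 / (1000 × 9.81) = 45.33 m.
Total head at PZ-5: h = z + ψ = 24.80 + 45.33 = 70.13 m.
Total head at PZ-9: h = 72.70 m (water level in the piezometer is the total head).
Head difference: h(PZ-5) − h(PZ-9) = 70.13 − 72.70 = -2.57 m.
Hydraulic gradient: i = |Δh| / L = 2.57 / 2091.6 = 0.00123.
Flow is from higher to lower head: from PZ-9 toward PZ-5, i.e. toward the south-west.

i ≈ 0.00123; groundwater flows toward the south-west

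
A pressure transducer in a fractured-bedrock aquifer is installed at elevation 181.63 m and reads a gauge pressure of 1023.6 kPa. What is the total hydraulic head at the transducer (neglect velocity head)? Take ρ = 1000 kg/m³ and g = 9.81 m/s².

h ≈ 285.97 m

ψ = P/(ρg) = 1023.6×1000 / (1000 × 9.81) = 104.34 m.
h = z + ψ = 181.63 + 104.34 = 285.97 m.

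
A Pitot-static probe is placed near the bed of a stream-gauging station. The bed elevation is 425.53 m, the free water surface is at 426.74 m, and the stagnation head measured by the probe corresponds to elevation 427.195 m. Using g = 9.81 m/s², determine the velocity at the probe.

v ≈ 2.99 m/s

Near the bed, under hydrostatic conditions, the piezometric head (z + ψ) equals the free-surface elevation, 426.74 m.
Velocity head = total − piezometric = 427.195 − 426.74 = 0.455 m.
v = √(2g·h_v) = √(2 × 9.81 × 0.455) = 2.99 m/s.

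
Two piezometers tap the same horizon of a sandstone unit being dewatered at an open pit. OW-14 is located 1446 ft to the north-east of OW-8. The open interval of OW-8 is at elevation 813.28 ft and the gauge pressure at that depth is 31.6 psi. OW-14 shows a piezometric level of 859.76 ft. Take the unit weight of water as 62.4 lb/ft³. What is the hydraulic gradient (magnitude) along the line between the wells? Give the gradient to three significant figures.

Pressure head at OW-8: ψ = 144·P/γ = 144 × 31.6 / 62.4 = 72.92 ft.
Total head at OW-8: h = z + ψ = 813.28 + 72.92 = 886.20 ft.
Total head at OW-14: h = 859.76 ft (water level in the piezometer is the total head).
Head difference: h(OW-8) − h(OW-14) = 886.20 − 859.76 = 26.44 ft.
Hydraulic gradient: i = |Δh| / L = 26.44 / 1446 = 0.0183.

i ≈ 0.0183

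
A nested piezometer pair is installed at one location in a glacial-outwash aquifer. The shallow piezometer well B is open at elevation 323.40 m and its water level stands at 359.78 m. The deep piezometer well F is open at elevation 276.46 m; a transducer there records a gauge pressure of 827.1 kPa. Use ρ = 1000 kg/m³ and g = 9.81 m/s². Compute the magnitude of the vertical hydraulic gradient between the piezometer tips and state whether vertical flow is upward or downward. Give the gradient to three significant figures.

|i_v| ≈ 0.0211; vertical flow is upward

Total head at well B: h = 359.78 m (water level in the standpipe).
Pressure head at well F: ψ = P/(ρg) = 827.1×1000 / (1000 × 9.81) = 84.31 m.
Total head at well F: h = z + ψ = 276.46 + 84.31 = 360.77 m.
Δh = h(well B) − h(well F) = 359.78 − 360.77 = -0.99 m.
Vertical separation Δz = 323.40 − 276.46 = 46.94 m.
|i_v| = |Δh| / Δz = 0.99 / 46.94 = 0.0211.
Head is higher in the deep piezometer, so vertical flow is upward (discharge condition).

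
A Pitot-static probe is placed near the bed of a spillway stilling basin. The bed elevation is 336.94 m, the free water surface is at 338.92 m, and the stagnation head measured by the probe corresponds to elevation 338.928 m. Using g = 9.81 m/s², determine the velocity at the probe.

v ≈ 0.396 m/s

Near the bed, under hydrostatic conditions, the piezometric head (z + ψ) equals the free-surface elevation, 338.92 m.
Velocity head = total − piezometric = 338.928 − 338.92 = 0.008 m.
v = √(2g·h_v) = √(2 × 9.81 × 0.008) = 0.396 m/s.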